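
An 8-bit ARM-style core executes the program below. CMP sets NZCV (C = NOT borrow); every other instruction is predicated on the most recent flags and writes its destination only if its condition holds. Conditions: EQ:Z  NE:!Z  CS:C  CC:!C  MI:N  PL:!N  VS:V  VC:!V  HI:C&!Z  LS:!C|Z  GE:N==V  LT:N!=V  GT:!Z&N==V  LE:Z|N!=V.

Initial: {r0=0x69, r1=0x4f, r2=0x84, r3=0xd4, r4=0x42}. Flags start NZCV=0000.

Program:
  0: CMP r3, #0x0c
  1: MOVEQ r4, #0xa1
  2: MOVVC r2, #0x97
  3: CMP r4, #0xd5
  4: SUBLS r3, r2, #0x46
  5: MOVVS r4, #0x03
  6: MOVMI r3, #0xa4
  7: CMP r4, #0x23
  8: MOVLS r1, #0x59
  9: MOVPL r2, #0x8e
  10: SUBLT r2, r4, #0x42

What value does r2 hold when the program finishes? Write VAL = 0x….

[0] flags=1010 → (cmp)
[1] flags=1010 EQ?F → skip
[2] flags=1010 VC?T → r2=0x97
[3] flags=0000 → (cmp)
[4] flags=0000 LS?T → r3=0x51
[5] flags=0000 VS?F → skip
[6] flags=0000 MI?F → skip
[7] flags=0010 → (cmp)
[8] flags=0010 LS?F → skip
[9] flags=0010 PL?T → r2=0x8e
[10] flags=0010 LT?F → skip

VAL = 0x8e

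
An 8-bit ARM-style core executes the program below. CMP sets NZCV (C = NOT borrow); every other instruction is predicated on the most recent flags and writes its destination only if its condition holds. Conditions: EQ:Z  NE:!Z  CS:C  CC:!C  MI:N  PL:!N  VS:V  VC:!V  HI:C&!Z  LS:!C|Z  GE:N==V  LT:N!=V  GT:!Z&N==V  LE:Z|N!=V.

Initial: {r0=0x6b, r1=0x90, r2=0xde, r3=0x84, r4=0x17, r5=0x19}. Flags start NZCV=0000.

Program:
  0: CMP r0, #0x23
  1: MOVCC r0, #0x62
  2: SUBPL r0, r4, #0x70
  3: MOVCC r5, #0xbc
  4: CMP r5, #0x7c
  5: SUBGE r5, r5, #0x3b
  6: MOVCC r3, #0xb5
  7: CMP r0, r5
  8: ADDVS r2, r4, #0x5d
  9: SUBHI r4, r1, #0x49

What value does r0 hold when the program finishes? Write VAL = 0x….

[0] flags=0010 → (cmp)
[1] flags=0010 CC?F → skip
[2] flags=0010 PL?T → r0=0xa7
[3] flags=0010 CC?F → skip
[4] flags=1000 → (cmp)
[5] flags=1000 GE?F → skip
[6] flags=1000 CC?T → r3=0xb5
[7] flags=1010 → (cmp)
[8] flags=1010 VS?F → skip
[9] flags=1010 HI?T → r4=0x47

VAL = 0xa7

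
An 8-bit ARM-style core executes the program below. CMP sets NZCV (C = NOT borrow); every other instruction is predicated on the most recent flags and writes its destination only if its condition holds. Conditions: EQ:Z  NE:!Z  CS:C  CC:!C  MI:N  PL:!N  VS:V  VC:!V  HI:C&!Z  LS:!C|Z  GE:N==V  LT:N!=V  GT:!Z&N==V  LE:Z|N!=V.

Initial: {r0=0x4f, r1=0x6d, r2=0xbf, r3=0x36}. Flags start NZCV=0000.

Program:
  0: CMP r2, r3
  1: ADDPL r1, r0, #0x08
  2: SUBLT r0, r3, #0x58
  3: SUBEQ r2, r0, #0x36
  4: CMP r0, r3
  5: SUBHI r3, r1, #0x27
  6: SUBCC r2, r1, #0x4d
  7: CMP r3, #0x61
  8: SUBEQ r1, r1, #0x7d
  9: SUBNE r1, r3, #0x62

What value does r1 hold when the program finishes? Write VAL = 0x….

VAL = 0xe4

0: ✓ CMP  NZCV=1010
1: · ADDPL
2: ✓ SUBLT  r0←0xde
3: · SUBEQ
4: ✓ CMP  NZCV=1010
5: ✓ SUBHI  r3←0x46
6: · SUBCC
7: ✓ CMP  NZCV=1000
8: · SUBEQ
9: ✓ SUBNE  r1←0xe4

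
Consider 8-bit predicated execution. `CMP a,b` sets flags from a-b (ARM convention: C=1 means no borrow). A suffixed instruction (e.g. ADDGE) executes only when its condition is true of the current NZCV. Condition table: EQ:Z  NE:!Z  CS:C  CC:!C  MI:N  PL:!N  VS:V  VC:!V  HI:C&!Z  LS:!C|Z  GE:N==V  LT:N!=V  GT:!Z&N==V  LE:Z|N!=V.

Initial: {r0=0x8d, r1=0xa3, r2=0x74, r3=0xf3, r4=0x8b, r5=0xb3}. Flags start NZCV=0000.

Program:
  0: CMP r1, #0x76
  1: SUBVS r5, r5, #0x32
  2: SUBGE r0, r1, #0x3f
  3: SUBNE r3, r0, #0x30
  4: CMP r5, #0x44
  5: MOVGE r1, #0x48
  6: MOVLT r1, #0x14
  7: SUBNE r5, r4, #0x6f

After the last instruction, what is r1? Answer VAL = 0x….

VAL = 0x14

0: ✓ CMP  NZCV=0011
1: ✓ SUBVS  r5←0x81
2: · SUBGE
3: ✓ SUBNE  r3←0x5d
4: ✓ CMP  NZCV=0011
5: · MOVGE
6: ✓ MOVLT  r1←0x14
7: ✓ SUBNE  r5←0x1c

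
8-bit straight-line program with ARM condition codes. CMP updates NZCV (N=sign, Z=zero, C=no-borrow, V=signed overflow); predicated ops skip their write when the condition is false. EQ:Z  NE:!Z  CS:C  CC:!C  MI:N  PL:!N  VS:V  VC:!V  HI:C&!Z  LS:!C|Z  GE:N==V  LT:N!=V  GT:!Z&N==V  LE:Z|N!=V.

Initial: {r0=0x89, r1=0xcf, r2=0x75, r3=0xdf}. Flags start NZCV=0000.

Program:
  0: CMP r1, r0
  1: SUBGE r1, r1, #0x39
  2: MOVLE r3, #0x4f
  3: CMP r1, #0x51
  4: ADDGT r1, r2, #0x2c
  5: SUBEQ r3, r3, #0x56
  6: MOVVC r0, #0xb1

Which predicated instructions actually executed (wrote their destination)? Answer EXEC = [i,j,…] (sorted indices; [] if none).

EXEC = [1]

[0] flags=0010 → (cmp)
[1] flags=0010 GE?T → r1=0x96
[2] flags=0010 LE?F → skip
[3] flags=0011 → (cmp)
[4] flags=0011 GT?F → skip
[5] flags=0011 EQ?F → skip
[6] flags=0011 VC?F → skip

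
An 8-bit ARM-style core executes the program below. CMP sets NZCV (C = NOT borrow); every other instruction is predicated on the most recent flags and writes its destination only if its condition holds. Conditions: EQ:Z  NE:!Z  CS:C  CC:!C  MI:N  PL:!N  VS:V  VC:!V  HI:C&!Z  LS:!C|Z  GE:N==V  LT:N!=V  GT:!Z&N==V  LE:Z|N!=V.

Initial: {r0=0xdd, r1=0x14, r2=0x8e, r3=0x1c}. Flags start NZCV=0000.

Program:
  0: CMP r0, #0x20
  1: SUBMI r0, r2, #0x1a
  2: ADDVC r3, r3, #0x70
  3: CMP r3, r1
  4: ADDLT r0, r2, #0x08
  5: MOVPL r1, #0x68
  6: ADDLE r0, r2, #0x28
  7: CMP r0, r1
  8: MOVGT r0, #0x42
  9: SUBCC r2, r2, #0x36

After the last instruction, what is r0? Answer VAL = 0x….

[0] flags=1010 → (cmp)
[1] flags=1010 MI?T → r0=0x74
[2] flags=1010 VC?T → r3=0x8c
[3] flags=0011 → (cmp)
[4] flags=0011 LT?T → r0=0x96
[5] flags=0011 PL?T → r1=0x68
[6] flags=0011 LE?T → r0=0xb6
[7] flags=0011 → (cmp)
[8] flags=0011 GT?F → skip
[9] flags=0011 CC?F → skip

VAL = 0xb6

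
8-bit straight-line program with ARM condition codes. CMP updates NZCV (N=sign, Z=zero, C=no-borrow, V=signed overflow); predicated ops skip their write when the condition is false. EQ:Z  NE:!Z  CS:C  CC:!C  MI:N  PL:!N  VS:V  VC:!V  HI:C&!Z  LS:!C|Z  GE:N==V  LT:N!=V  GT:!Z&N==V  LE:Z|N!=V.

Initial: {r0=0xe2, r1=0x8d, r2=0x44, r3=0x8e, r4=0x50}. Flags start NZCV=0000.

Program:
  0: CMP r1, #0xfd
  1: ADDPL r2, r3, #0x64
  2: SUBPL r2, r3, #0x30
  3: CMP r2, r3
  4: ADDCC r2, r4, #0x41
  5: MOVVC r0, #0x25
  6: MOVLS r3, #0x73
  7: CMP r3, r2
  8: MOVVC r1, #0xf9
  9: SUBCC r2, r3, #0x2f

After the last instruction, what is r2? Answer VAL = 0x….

VAL = 0x44

0: ✓ CMP  NZCV=1000
1: · ADDPL
2: · SUBPL
3: ✓ CMP  NZCV=1001
4: ✓ ADDCC  r2←0x91
5: · MOVVC
6: ✓ MOVLS  r3←0x73
7: ✓ CMP  NZCV=1001
8: · MOVVC
9: ✓ SUBCC  r2←0x44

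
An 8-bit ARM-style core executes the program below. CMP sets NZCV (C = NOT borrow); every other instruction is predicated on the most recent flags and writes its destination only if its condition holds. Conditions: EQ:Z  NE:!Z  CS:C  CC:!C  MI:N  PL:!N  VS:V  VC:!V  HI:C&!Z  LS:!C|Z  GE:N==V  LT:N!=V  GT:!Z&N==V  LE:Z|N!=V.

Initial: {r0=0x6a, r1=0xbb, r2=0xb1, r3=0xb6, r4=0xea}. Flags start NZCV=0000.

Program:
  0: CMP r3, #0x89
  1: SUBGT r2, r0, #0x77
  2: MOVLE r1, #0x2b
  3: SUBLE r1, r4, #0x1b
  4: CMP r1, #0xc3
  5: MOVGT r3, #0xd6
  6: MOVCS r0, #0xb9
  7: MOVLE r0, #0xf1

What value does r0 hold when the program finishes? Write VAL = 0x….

VAL = 0xf1

0: ✓ CMP  NZCV=0010
1: ✓ SUBGT  r2←0xf3
2: · MOVLE
3: · SUBLE
4: ✓ CMP  NZCV=1000
5: · MOVGT
6: · MOVCS
7: ✓ MOVLE  r0←0xf1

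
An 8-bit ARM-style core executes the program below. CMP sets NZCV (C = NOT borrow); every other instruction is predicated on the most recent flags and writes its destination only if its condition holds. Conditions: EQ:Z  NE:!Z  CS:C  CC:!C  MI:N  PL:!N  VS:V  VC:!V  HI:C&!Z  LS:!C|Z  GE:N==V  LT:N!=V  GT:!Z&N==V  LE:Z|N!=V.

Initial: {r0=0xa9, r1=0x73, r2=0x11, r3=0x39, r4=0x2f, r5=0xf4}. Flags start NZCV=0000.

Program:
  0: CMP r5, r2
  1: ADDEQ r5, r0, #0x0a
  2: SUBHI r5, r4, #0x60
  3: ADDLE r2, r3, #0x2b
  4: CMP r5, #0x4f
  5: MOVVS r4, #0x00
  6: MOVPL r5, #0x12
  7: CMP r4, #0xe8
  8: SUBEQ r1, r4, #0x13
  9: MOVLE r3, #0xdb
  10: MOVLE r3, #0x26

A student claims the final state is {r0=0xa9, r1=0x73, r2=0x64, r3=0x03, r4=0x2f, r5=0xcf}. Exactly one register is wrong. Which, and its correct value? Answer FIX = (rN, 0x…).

FIX = (r3, 0x39)

[0] flags=1010 → (cmp)
[1] flags=1010 EQ?F → skip
[2] flags=1010 HI?T → r5=0xcf
[3] flags=1010 LE?T → r2=0x64
[4] flags=1010 → (cmp)
[5] flags=1010 VS?F → skip
[6] flags=1010 PL?F → skip
[7] flags=0000 → (cmp)
[8] flags=0000 EQ?F → skip
[9] flags=0000 LE?F → skip
[10] flags=0000 LE?F → skip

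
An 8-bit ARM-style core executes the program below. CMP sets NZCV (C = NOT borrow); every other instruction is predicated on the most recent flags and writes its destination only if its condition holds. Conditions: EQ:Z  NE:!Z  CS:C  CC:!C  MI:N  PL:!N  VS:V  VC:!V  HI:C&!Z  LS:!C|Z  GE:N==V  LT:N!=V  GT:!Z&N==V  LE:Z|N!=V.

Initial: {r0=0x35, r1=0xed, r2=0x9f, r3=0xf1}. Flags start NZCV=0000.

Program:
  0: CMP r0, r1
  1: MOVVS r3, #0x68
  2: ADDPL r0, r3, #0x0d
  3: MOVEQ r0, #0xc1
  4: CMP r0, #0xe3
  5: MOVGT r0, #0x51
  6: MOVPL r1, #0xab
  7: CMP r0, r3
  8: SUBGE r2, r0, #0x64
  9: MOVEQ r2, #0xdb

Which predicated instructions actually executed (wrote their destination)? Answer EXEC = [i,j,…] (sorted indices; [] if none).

0: ✓ CMP  NZCV=0000
1: · MOVVS
2: ✓ ADDPL  r0←0xfe
3: · MOVEQ
4: ✓ CMP  NZCV=0010
5: ✓ MOVGT  r0←0x51
6: ✓ MOVPL  r1←0xab
7: ✓ CMP  NZCV=0000
8: ✓ SUBGE  r2←0xed
9: · MOVEQ

EXEC = [2,5,6,8]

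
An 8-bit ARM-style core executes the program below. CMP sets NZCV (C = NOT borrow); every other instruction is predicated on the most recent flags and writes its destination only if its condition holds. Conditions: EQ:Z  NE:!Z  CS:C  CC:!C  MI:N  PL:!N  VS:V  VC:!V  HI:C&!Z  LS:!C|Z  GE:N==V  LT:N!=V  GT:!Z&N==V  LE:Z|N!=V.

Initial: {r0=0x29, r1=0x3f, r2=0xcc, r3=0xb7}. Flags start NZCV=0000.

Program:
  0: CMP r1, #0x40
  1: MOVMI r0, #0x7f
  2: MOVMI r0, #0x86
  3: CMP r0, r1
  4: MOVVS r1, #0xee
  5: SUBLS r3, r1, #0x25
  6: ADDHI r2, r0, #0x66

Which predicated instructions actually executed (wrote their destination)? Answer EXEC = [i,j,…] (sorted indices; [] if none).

EXEC = [1,2,4,6]

0: ✓ CMP  NZCV=1000
1: ✓ MOVMI  r0←0x7f
2: ✓ MOVMI  r0←0x86
3: ✓ CMP  NZCV=0011
4: ✓ MOVVS  r1←0xee
5: · SUBLS
6: ✓ ADDHI  r2←0xec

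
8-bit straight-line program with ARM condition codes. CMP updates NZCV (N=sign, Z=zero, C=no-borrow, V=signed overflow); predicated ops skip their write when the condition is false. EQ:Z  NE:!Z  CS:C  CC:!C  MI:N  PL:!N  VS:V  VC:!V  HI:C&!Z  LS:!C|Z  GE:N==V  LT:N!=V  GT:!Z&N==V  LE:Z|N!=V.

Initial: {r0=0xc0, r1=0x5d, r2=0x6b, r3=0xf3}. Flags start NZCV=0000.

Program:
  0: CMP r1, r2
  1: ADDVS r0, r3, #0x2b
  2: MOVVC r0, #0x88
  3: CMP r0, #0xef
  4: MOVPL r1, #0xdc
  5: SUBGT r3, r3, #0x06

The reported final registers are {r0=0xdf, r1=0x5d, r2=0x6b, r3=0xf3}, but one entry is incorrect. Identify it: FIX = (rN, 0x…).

[0] flags=1000 → (cmp)
[1] flags=1000 VS?F → skip
[2] flags=1000 VC?T → r0=0x88
[3] flags=1000 → (cmp)
[4] flags=1000 PL?F → skip
[5] flags=1000 GT?F → skip

FIX = (r0, 0x88)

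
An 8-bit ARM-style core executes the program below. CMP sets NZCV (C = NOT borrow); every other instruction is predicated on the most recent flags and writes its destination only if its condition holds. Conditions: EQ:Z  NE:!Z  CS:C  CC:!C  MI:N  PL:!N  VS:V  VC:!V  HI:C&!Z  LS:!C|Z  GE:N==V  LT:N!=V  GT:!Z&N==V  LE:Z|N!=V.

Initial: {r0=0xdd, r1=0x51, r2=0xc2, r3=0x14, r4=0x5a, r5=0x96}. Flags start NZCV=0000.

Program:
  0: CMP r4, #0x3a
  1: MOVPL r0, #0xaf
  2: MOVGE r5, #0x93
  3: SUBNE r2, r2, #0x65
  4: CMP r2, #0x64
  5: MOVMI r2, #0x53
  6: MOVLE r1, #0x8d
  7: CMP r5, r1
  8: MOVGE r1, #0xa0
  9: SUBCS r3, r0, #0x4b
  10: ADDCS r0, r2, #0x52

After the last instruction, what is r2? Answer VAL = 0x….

VAL = 0x53

0: ✓ CMP  NZCV=0010
1: ✓ MOVPL  r0←0xaf
2: ✓ MOVGE  r5←0x93
3: ✓ SUBNE  r2←0x5d
4: ✓ CMP  NZCV=1000
5: ✓ MOVMI  r2←0x53
6: ✓ MOVLE  r1←0x8d
7: ✓ CMP  NZCV=0010
8: ✓ MOVGE  r1←0xa0
9: ✓ SUBCS  r3←0x64
10: ✓ ADDCS  r0←0xa5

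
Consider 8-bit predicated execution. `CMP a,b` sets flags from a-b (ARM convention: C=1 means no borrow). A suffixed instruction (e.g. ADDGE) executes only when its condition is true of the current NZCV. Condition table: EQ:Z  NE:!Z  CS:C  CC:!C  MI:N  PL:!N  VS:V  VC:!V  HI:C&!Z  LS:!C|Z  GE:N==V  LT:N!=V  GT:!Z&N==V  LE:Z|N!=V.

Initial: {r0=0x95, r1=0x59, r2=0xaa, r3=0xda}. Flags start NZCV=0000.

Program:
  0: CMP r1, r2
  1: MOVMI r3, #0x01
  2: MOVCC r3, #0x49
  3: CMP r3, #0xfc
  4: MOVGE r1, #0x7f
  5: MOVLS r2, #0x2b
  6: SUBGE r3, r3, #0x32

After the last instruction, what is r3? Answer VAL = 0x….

0: ✓ CMP  NZCV=1001
1: ✓ MOVMI  r3←0x01
2: ✓ MOVCC  r3←0x49
3: ✓ CMP  NZCV=0000
4: ✓ MOVGE  r1←0x7f
5: ✓ MOVLS  r2←0x2b
6: ✓ SUBGE  r3←0x17

VAL = 0x17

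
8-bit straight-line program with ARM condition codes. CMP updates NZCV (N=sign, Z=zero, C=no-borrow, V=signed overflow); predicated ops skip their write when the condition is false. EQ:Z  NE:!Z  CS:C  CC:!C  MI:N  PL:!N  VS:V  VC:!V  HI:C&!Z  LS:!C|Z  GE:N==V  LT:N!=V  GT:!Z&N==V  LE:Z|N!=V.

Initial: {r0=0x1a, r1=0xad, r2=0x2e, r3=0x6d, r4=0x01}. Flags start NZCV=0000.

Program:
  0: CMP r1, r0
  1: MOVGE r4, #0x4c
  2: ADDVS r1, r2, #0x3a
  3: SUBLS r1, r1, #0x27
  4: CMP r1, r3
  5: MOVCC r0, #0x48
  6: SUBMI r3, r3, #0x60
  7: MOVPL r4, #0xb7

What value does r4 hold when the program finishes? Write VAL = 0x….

0: ✓ CMP  NZCV=1010
1: · MOVGE
2: · ADDVS
3: · SUBLS
4: ✓ CMP  NZCV=0011
5: · MOVCC
6: · SUBMI
7: ✓ MOVPL  r4←0xb7

VAL = 0xb7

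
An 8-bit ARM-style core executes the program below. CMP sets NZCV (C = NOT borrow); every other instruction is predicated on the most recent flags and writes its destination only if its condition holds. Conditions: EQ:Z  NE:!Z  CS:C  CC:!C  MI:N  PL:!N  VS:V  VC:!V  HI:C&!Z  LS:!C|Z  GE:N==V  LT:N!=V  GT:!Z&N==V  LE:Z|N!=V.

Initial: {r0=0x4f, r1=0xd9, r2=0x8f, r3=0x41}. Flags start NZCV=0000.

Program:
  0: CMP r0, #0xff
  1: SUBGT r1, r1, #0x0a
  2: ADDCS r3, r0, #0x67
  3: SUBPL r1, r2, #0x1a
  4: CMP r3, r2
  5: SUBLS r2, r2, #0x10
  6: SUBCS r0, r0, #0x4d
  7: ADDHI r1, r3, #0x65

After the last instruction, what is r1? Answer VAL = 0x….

VAL = 0x75

[0] flags=0000 → (cmp)
[1] flags=0000 GT?T → r1=0xcf
[2] flags=0000 CS?F → skip
[3] flags=0000 PL?T → r1=0x75
[4] flags=1001 → (cmp)
[5] flags=1001 LS?T → r2=0x7f
[6] flags=1001 CS?F → skip
[7] flags=1001 HI?F → skip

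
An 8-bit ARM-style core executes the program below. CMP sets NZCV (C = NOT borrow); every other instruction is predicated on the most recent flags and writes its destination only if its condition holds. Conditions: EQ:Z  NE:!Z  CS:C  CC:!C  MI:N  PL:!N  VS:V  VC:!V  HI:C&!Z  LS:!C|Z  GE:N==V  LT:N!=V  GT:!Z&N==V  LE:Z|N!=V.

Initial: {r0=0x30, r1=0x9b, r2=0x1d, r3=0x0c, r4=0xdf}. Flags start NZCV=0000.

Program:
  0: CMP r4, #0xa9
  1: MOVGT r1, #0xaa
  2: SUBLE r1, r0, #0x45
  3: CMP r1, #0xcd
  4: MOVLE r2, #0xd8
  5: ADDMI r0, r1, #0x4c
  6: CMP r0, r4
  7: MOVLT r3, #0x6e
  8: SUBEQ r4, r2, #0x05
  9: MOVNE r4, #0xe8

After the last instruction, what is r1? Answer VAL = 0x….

VAL = 0xaa

0: ✓ CMP  NZCV=0010
1: ✓ MOVGT  r1←0xaa
2: · SUBLE
3: ✓ CMP  NZCV=1000
4: ✓ MOVLE  r2←0xd8
5: ✓ ADDMI  r0←0xf6
6: ✓ CMP  NZCV=0010
7: · MOVLT
8: · SUBEQ
9: ✓ MOVNE  r4←0xe8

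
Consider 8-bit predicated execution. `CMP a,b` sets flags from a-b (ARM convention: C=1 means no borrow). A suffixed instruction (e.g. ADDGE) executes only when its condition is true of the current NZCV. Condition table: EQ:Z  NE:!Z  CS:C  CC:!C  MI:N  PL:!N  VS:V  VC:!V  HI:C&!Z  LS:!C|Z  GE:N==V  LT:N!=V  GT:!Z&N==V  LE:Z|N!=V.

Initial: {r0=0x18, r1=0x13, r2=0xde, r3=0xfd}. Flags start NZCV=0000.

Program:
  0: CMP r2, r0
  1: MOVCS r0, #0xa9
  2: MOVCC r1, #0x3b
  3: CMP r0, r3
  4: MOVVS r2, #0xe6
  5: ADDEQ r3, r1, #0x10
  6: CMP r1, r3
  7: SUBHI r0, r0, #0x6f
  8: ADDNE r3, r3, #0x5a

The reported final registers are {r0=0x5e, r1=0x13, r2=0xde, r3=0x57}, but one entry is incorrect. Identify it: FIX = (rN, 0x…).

[0] flags=1010 → (cmp)
[1] flags=1010 CS?T → r0=0xa9
[2] flags=1010 CC?F → skip
[3] flags=1000 → (cmp)
[4] flags=1000 VS?F → skip
[5] flags=1000 EQ?F → skip
[6] flags=0000 → (cmp)
[7] flags=0000 HI?F → skip
[8] flags=0000 NE?T → r3=0x57

FIX = (r0, 0xa9)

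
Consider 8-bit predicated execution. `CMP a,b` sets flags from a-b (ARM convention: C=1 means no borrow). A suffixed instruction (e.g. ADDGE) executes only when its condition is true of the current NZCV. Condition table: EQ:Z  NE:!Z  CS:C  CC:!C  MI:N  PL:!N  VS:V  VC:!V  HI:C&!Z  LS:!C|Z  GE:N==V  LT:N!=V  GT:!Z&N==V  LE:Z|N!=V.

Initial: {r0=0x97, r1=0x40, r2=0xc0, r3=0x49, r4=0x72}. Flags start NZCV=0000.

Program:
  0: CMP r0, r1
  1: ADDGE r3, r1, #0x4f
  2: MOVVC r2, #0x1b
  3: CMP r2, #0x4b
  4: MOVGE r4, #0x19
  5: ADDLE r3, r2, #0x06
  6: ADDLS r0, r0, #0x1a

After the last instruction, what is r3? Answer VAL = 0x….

VAL = 0xc6

[0] flags=0011 → (cmp)
[1] flags=0011 GE?F → skip
[2] flags=0011 VC?F → skip
[3] flags=0011 → (cmp)
[4] flags=0011 GE?F → skip
[5] flags=0011 LE?T → r3=0xc6
[6] flags=0011 LS?F → skip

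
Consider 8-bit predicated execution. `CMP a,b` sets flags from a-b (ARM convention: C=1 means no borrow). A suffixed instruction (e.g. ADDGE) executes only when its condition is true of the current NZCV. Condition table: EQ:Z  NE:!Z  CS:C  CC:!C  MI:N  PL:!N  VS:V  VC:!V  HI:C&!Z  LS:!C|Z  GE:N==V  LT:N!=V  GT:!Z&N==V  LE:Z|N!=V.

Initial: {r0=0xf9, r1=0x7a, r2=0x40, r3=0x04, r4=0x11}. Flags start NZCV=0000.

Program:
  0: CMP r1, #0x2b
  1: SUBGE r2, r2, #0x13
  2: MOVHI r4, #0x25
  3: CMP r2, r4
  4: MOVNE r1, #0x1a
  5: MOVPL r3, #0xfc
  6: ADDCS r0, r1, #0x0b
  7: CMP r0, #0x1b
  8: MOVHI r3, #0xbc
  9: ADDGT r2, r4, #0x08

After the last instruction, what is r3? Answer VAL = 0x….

VAL = 0xbc

0: ✓ CMP  NZCV=0010
1: ✓ SUBGE  r2←0x2d
2: ✓ MOVHI  r4←0x25
3: ✓ CMP  NZCV=0010
4: ✓ MOVNE  r1←0x1a
5: ✓ MOVPL  r3←0xfc
6: ✓ ADDCS  r0←0x25
7: ✓ CMP  NZCV=0010
8: ✓ MOVHI  r3←0xbc
9: ✓ ADDGT  r2←0x2d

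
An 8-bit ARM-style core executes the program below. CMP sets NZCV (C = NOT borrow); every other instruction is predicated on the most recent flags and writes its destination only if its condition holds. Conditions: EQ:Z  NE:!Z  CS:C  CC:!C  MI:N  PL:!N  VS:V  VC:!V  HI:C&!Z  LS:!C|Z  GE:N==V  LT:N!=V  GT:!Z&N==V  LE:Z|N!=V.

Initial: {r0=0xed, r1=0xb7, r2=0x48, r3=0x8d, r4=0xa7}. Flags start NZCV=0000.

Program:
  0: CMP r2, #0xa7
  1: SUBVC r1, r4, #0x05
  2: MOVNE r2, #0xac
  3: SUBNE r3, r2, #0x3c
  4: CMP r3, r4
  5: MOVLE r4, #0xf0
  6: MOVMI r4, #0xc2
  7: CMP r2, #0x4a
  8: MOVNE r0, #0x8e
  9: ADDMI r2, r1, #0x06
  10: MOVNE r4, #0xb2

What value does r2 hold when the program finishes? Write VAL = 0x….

VAL = 0xac

0: ✓ CMP  NZCV=1001
1: · SUBVC
2: ✓ MOVNE  r2←0xac
3: ✓ SUBNE  r3←0x70
4: ✓ CMP  NZCV=1001
5: · MOVLE
6: ✓ MOVMI  r4←0xc2
7: ✓ CMP  NZCV=0011
8: ✓ MOVNE  r0←0x8e
9: · ADDMI
10: ✓ MOVNE  r4←0xb2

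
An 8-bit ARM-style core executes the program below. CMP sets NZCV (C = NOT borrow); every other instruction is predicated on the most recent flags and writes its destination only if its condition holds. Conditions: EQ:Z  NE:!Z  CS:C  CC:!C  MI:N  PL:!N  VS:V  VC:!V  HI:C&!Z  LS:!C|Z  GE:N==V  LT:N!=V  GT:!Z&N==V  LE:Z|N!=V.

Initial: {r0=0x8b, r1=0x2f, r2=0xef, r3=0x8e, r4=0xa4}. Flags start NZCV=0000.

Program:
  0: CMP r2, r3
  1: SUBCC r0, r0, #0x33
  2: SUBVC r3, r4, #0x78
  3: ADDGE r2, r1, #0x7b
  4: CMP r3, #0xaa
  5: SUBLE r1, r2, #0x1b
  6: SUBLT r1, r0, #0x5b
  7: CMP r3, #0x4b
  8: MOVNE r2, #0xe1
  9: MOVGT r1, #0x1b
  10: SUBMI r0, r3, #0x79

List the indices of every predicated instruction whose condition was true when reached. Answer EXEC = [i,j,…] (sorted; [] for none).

0: ✓ CMP  NZCV=0010
1: · SUBCC
2: ✓ SUBVC  r3←0x2c
3: ✓ ADDGE  r2←0xaa
4: ✓ CMP  NZCV=1001
5: · SUBLE
6: · SUBLT
7: ✓ CMP  NZCV=1000
8: ✓ MOVNE  r2←0xe1
9: · MOVGT
10: ✓ SUBMI  r0←0xb3

EXEC = [2,3,8,10]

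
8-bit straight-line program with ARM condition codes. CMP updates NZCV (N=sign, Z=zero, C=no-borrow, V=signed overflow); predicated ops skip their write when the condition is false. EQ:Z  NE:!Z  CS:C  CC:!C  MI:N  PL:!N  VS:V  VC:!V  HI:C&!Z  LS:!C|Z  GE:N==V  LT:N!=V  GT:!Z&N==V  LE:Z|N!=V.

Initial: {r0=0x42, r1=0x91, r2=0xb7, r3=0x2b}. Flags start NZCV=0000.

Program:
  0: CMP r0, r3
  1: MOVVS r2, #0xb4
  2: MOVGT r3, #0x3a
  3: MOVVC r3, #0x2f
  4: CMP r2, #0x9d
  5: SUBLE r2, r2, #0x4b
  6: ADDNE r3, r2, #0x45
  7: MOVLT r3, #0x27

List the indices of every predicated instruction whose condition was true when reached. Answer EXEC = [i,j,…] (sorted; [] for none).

[0] flags=0010 → (cmp)
[1] flags=0010 VS?F → skip
[2] flags=0010 GT?T → r3=0x3a
[3] flags=0010 VC?T → r3=0x2f
[4] flags=0010 → (cmp)
[5] flags=0010 LE?F → skip
[6] flags=0010 NE?T → r3=0xfc
[7] flags=0010 LT?F → skip

EXEC = [2,3,6]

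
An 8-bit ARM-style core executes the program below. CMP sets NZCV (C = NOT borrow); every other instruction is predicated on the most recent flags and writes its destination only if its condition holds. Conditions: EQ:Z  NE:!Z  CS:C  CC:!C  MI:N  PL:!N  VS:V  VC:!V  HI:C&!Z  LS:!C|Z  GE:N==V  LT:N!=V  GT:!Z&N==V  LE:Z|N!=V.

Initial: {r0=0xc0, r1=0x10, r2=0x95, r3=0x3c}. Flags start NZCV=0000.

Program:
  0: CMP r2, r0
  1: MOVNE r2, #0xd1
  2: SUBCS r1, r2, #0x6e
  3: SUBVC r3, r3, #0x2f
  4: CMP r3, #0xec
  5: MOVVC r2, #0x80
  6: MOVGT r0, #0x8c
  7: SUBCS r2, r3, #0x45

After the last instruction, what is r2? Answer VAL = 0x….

[0] flags=1000 → (cmp)
[1] flags=1000 NE?T → r2=0xd1
[2] flags=1000 CS?F → skip
[3] flags=1000 VC?T → r3=0x0d
[4] flags=0000 → (cmp)
[5] flags=0000 VC?T → r2=0x80
[6] flags=0000 GT?T → r0=0x8c
[7] flags=0000 CS?F → skip

VAL = 0x80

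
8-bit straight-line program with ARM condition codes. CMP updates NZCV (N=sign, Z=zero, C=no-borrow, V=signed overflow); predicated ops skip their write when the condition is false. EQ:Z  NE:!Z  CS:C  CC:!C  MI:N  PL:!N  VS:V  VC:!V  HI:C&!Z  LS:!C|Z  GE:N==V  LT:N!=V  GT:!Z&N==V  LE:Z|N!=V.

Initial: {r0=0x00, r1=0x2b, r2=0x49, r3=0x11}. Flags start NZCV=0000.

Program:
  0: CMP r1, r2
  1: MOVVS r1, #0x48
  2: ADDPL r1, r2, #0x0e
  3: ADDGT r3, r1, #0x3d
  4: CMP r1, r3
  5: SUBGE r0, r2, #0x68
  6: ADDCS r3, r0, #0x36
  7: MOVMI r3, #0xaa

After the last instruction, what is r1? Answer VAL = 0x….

VAL = 0x2b

[0] flags=1000 → (cmp)
[1] flags=1000 VS?F → skip
[2] flags=1000 PL?F → skip
[3] flags=1000 GT?F → skip
[4] flags=0010 → (cmp)
[5] flags=0010 GE?T → r0=0xe1
[6] flags=0010 CS?T → r3=0x17
[7] flags=0010 MI?F → skip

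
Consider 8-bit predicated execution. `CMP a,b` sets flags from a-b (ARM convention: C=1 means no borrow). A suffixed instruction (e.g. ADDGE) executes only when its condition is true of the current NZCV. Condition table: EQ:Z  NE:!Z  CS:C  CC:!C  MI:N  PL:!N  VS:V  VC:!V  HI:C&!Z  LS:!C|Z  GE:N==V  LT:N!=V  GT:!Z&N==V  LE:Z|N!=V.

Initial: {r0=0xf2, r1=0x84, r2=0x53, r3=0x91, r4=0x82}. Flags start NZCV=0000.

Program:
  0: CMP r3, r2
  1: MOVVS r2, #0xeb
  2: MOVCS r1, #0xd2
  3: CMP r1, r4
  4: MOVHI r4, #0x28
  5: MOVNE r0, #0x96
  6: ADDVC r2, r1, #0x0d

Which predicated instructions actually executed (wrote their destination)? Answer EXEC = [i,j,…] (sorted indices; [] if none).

EXEC = [1,2,4,5,6]

[0] flags=0011 → (cmp)
[1] flags=0011 VS?T → r2=0xeb
[2] flags=0011 CS?T → r1=0xd2
[3] flags=0010 → (cmp)
[4] flags=0010 HI?T → r4=0x28
[5] flags=0010 NE?T → r0=0x96
[6] flags=0010 VC?T → r2=0xdf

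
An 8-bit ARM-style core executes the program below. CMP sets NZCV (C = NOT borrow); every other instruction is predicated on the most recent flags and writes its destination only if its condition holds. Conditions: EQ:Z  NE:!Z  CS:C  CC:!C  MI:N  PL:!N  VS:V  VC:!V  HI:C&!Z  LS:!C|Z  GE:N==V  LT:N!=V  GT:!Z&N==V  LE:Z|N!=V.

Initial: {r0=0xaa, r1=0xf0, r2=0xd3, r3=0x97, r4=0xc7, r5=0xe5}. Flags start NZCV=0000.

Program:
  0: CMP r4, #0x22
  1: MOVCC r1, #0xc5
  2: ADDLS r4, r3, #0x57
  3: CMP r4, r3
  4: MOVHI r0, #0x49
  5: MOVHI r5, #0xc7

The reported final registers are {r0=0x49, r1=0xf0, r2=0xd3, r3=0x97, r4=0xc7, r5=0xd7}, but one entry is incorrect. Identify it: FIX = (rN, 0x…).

[0] flags=1010 → (cmp)
[1] flags=1010 CC?F → skip
[2] flags=1010 LS?F → skip
[3] flags=0010 → (cmp)
[4] flags=0010 HI?T → r0=0x49
[5] flags=0010 HI?T → r5=0xc7

FIX = (r5, 0xc7)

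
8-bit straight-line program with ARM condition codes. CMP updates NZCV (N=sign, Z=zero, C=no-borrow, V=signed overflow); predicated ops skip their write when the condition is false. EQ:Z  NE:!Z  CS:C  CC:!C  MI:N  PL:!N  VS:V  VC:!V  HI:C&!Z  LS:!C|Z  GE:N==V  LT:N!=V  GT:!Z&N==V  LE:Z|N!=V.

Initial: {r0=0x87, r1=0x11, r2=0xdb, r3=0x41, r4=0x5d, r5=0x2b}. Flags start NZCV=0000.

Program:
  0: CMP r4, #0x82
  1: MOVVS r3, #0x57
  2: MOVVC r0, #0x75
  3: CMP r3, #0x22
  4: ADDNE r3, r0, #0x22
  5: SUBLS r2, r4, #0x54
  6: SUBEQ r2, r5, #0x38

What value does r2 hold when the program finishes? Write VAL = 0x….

[0] flags=1001 → (cmp)
[1] flags=1001 VS?T → r3=0x57
[2] flags=1001 VC?F → skip
[3] flags=0010 → (cmp)
[4] flags=0010 NE?T → r3=0xa9
[5] flags=0010 LS?F → skip
[6] flags=0010 EQ?F → skip

VAL = 0xdb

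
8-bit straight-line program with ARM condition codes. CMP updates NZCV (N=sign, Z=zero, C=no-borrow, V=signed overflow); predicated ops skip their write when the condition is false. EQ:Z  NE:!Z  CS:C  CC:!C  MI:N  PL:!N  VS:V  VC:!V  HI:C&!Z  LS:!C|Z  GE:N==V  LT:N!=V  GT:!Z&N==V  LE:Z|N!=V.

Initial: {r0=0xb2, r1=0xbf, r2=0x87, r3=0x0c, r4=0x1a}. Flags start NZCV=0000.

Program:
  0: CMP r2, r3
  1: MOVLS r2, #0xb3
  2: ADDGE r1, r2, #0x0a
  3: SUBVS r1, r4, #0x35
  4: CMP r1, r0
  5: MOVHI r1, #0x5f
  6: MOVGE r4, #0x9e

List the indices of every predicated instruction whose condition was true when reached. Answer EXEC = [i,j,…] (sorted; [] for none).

[0] flags=0011 → (cmp)
[1] flags=0011 LS?F → skip
[2] flags=0011 GE?F → skip
[3] flags=0011 VS?T → r1=0xe5
[4] flags=0010 → (cmp)
[5] flags=0010 HI?T → r1=0x5f
[6] flags=0010 GE?T → r4=0x9e

EXEC = [3,5,6]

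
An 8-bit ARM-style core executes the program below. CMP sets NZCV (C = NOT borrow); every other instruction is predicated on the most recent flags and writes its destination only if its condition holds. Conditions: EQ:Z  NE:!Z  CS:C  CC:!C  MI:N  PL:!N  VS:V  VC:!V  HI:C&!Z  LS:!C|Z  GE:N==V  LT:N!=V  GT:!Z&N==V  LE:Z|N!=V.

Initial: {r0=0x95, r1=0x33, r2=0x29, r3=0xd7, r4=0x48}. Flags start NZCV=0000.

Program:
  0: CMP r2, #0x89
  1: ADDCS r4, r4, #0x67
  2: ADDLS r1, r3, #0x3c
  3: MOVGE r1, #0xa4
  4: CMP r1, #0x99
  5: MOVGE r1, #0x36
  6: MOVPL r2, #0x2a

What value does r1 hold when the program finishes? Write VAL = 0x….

VAL = 0x36

0: ✓ CMP  NZCV=1001
1: · ADDCS
2: ✓ ADDLS  r1←0x13
3: ✓ MOVGE  r1←0xa4
4: ✓ CMP  NZCV=0010
5: ✓ MOVGE  r1←0x36
6: ✓ MOVPL  r2←0x2a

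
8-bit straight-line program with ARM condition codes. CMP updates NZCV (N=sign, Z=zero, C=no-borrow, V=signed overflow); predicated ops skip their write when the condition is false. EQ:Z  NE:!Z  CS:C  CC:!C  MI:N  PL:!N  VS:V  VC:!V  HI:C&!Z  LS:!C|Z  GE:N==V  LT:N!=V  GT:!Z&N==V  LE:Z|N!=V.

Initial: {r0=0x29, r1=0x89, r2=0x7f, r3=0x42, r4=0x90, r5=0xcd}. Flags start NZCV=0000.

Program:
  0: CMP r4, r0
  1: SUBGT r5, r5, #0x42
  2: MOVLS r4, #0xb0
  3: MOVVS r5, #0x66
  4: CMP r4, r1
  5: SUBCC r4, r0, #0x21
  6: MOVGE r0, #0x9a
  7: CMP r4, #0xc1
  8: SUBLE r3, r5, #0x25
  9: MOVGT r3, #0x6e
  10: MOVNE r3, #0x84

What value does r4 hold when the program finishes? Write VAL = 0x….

VAL = 0x90

[0] flags=0011 → (cmp)
[1] flags=0011 GT?F → skip
[2] flags=0011 LS?F → skip
[3] flags=0011 VS?T → r5=0x66
[4] flags=0010 → (cmp)
[5] flags=0010 CC?F → skip
[6] flags=0010 GE?T → r0=0x9a
[7] flags=1000 → (cmp)
[8] flags=1000 LE?T → r3=0x41
[9] flags=1000 GT?F → skip
[10] flags=1000 NE?T → r3=0x84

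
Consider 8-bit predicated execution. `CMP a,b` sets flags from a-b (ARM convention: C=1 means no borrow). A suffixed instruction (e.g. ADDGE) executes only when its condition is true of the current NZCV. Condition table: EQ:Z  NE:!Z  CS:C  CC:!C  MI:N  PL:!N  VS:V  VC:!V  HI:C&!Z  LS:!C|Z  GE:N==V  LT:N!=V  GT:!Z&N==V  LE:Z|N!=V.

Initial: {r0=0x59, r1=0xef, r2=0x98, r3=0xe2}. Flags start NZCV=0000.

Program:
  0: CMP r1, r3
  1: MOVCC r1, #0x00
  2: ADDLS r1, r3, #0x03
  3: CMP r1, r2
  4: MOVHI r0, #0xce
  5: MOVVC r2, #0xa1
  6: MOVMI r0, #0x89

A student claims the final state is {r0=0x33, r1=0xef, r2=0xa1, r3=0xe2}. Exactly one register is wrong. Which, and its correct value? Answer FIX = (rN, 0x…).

FIX = (r0, 0xce)

0: ✓ CMP  NZCV=0010
1: · MOVCC
2: · ADDLS
3: ✓ CMP  NZCV=0010
4: ✓ MOVHI  r0←0xce
5: ✓ MOVVC  r2←0xa1
6: · MOVMI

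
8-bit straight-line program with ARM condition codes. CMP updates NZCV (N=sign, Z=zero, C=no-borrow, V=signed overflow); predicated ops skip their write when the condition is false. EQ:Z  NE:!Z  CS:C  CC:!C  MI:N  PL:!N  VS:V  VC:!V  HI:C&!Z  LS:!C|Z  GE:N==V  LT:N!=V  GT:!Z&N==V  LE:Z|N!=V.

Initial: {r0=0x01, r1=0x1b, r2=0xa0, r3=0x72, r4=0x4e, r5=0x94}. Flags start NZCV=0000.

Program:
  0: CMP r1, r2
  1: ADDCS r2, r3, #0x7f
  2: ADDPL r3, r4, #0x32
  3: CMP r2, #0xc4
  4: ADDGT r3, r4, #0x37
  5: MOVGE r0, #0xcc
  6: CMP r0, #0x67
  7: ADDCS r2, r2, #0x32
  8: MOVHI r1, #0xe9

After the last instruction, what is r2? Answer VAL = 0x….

0: ✓ CMP  NZCV=0000
1: · ADDCS
2: ✓ ADDPL  r3←0x80
3: ✓ CMP  NZCV=1000
4: · ADDGT
5: · MOVGE
6: ✓ CMP  NZCV=1000
7: · ADDCS
8: · MOVHI

VAL = 0xa0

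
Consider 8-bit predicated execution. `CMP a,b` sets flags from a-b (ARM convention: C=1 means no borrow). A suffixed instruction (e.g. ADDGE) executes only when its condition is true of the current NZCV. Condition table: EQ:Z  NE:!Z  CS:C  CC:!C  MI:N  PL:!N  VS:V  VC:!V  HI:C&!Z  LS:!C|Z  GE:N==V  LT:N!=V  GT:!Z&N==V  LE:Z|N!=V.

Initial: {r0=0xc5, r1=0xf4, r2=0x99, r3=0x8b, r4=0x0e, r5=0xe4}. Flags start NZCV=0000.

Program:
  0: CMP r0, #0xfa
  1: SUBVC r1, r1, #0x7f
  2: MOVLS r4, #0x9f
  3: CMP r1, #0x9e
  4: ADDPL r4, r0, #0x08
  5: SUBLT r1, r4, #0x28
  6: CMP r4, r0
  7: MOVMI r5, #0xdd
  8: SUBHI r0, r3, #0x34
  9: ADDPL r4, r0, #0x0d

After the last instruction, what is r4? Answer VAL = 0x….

[0] flags=1000 → (cmp)
[1] flags=1000 VC?T → r1=0x75
[2] flags=1000 LS?T → r4=0x9f
[3] flags=1001 → (cmp)
[4] flags=1001 PL?F → skip
[5] flags=1001 LT?F → skip
[6] flags=1000 → (cmp)
[7] flags=1000 MI?T → r5=0xdd
[8] flags=1000 HI?F → skip
[9] flags=1000 PL?F → skip

VAL = 0x9f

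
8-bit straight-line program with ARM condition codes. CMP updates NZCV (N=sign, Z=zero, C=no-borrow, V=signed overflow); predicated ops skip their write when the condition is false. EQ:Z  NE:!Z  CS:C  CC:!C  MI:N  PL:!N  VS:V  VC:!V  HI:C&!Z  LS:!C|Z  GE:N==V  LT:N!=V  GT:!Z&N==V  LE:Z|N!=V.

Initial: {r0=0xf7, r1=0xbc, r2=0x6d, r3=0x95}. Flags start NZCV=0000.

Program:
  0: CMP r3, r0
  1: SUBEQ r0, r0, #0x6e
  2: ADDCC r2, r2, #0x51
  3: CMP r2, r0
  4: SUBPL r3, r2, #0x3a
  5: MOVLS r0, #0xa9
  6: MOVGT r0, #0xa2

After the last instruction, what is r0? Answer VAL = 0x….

VAL = 0xa9

0: ✓ CMP  NZCV=1000
1: · SUBEQ
2: ✓ ADDCC  r2←0xbe
3: ✓ CMP  NZCV=1000
4: · SUBPL
5: ✓ MOVLS  r0←0xa9
6: · MOVGT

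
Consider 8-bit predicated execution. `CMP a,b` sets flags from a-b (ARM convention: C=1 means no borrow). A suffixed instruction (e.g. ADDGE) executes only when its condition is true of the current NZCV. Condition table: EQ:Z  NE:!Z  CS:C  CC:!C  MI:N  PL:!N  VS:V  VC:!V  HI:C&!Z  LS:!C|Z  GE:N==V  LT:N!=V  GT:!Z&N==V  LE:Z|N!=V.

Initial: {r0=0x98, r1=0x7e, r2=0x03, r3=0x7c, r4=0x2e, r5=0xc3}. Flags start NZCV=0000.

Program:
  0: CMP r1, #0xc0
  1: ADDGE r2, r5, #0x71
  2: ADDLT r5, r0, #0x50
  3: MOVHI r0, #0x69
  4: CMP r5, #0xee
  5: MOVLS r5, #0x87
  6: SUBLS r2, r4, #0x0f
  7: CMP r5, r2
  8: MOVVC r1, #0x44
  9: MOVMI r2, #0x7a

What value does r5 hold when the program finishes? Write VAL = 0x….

VAL = 0x87

[0] flags=1001 → (cmp)
[1] flags=1001 GE?T → r2=0x34
[2] flags=1001 LT?F → skip
[3] flags=1001 HI?F → skip
[4] flags=1000 → (cmp)
[5] flags=1000 LS?T → r5=0x87
[6] flags=1000 LS?T → r2=0x1f
[7] flags=0011 → (cmp)
[8] flags=0011 VC?F → skip
[9] flags=0011 MI?F → skip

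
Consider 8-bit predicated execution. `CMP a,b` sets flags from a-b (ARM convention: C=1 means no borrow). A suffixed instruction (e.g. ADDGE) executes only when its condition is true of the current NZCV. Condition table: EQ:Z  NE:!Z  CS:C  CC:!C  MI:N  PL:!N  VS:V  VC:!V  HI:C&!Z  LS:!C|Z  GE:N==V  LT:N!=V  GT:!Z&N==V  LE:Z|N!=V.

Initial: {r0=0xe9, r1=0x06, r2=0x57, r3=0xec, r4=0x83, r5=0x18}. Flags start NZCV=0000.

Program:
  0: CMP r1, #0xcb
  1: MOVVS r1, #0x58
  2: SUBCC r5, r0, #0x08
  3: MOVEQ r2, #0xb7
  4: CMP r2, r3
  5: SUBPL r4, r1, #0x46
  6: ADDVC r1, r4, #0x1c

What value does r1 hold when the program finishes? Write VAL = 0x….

VAL = 0xdc

0: ✓ CMP  NZCV=0000
1: · MOVVS
2: ✓ SUBCC  r5←0xe1
3: · MOVEQ
4: ✓ CMP  NZCV=0000
5: ✓ SUBPL  r4←0xc0
6: ✓ ADDVC  r1←0xdc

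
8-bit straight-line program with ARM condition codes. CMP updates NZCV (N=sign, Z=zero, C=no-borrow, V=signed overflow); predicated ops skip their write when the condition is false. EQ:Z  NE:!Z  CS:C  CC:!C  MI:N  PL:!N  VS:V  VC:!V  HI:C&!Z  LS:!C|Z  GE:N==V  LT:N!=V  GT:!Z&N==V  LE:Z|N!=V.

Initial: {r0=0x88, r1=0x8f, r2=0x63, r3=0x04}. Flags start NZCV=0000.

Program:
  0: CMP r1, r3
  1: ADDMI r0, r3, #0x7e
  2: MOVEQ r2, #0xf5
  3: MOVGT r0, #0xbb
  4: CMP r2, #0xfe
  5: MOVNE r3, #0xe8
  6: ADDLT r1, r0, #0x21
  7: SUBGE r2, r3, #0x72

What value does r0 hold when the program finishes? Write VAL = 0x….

0: ✓ CMP  NZCV=1010
1: ✓ ADDMI  r0←0x82
2: · MOVEQ
3: · MOVGT
4: ✓ CMP  NZCV=0000
5: ✓ MOVNE  r3←0xe8
6: · ADDLT
7: ✓ SUBGE  r2←0x76

VAL = 0x82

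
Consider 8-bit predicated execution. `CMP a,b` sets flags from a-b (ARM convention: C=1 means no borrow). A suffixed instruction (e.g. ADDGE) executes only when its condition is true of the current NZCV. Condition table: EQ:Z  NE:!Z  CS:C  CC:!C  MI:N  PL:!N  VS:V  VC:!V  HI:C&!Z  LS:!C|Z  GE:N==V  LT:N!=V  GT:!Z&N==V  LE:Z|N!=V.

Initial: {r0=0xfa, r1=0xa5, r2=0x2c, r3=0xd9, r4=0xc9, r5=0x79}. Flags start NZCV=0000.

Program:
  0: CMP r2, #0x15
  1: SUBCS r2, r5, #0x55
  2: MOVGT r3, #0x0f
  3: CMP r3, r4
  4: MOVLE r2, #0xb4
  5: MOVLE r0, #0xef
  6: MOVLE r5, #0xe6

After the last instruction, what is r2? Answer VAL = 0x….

VAL = 0x24

0: ✓ CMP  NZCV=0010
1: ✓ SUBCS  r2←0x24
2: ✓ MOVGT  r3←0x0f
3: ✓ CMP  NZCV=0000
4: · MOVLE
5: · MOVLE
6: · MOVLE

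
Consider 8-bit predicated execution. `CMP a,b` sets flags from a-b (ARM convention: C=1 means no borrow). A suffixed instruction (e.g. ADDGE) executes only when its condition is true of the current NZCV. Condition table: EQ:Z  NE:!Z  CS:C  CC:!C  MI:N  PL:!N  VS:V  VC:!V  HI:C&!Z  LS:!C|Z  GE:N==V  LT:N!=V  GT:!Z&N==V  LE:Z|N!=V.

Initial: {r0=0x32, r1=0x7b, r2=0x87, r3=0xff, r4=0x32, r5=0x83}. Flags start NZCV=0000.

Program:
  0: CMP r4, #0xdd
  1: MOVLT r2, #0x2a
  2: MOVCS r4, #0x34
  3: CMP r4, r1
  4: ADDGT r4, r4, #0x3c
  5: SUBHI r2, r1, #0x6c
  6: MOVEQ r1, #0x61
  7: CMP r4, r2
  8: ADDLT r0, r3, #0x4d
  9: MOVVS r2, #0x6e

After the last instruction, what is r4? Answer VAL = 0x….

[0] flags=0000 → (cmp)
[1] flags=0000 LT?F → skip
[2] flags=0000 CS?F → skip
[3] flags=1000 → (cmp)
[4] flags=1000 GT?F → skip
[5] flags=1000 HI?F → skip
[6] flags=1000 EQ?F → skip
[7] flags=1001 → (cmp)
[8] flags=1001 LT?F → skip
[9] flags=1001 VS?T → r2=0x6e

VAL = 0x32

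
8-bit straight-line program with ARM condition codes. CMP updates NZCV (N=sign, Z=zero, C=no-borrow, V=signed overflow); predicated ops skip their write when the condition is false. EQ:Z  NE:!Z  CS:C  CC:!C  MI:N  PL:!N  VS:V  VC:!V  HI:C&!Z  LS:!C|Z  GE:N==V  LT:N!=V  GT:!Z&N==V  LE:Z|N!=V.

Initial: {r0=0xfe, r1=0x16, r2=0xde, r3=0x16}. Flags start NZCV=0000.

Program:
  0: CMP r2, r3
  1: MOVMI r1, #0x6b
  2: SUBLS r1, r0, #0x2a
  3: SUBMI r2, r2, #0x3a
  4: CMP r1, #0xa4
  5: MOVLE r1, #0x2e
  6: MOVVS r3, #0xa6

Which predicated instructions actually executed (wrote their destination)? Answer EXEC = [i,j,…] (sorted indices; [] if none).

0: ✓ CMP  NZCV=1010
1: ✓ MOVMI  r1←0x6b
2: · SUBLS
3: ✓ SUBMI  r2←0xa4
4: ✓ CMP  NZCV=1001
5: · MOVLE
6: ✓ MOVVS  r3←0xa6

EXEC = [1,3,6]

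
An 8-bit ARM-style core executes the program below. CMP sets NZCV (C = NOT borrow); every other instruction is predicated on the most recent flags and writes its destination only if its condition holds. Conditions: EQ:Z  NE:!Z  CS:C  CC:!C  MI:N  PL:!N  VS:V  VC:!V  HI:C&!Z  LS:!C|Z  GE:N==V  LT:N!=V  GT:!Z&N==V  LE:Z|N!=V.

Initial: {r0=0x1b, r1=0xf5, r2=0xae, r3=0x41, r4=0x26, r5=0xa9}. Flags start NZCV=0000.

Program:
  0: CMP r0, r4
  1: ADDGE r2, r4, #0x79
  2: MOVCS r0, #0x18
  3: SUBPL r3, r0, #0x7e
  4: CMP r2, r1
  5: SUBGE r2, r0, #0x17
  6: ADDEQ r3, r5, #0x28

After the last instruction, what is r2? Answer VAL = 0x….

[0] flags=1000 → (cmp)
[1] flags=1000 GE?F → skip
[2] flags=1000 CS?F → skip
[3] flags=1000 PL?F → skip
[4] flags=1000 → (cmp)
[5] flags=1000 GE?F → skip
[6] flags=1000 EQ?F → skip

VAL = 0xae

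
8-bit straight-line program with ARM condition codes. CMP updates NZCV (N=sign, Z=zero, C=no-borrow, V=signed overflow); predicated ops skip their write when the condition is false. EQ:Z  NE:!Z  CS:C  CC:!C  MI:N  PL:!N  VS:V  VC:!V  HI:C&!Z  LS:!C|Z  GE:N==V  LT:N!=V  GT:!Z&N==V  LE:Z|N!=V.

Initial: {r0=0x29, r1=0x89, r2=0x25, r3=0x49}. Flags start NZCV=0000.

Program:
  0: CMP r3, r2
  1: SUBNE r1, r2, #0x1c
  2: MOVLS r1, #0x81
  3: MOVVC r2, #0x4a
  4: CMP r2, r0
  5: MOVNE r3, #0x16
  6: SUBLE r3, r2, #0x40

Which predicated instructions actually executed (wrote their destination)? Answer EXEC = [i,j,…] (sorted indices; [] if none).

[0] flags=0010 → (cmp)
[1] flags=0010 NE?T → r1=0x09
[2] flags=0010 LS?F → skip
[3] flags=0010 VC?T → r2=0x4a
[4] flags=0010 → (cmp)
[5] flags=0010 NE?T → r3=0x16
[6] flags=0010 LE?F → skip

EXEC = [1,3,5]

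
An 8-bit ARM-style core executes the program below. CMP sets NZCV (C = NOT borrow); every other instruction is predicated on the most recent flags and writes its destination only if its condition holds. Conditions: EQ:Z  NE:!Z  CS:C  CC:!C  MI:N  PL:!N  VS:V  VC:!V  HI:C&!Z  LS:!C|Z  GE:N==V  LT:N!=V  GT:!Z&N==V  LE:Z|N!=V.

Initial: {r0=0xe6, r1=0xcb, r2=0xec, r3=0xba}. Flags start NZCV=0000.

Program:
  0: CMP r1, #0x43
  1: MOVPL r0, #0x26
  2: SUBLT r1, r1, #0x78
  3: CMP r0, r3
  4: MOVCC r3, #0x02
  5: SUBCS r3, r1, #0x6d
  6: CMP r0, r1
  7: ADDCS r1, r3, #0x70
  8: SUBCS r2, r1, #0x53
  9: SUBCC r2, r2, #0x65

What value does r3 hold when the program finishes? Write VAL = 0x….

0: ✓ CMP  NZCV=1010
1: · MOVPL
2: ✓ SUBLT  r1←0x53
3: ✓ CMP  NZCV=0010
4: · MOVCC
5: ✓ SUBCS  r3←0xe6
6: ✓ CMP  NZCV=1010
7: ✓ ADDCS  r1←0x56
8: ✓ SUBCS  r2←0x03
9: · SUBCC

VAL = 0xe6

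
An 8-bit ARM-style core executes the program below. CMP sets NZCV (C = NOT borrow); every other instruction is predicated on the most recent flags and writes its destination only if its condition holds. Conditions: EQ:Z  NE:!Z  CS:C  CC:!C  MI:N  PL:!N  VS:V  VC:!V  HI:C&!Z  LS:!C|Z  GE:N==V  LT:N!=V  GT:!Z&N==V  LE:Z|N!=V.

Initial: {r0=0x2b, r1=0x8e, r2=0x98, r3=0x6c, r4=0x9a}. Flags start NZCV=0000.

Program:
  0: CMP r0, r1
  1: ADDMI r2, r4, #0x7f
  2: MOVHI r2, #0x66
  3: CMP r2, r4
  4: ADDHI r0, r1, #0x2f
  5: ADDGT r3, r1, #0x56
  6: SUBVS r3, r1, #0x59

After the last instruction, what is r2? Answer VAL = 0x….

0: ✓ CMP  NZCV=1001
1: ✓ ADDMI  r2←0x19
2: · MOVHI
3: ✓ CMP  NZCV=0000
4: · ADDHI
5: ✓ ADDGT  r3←0xe4
6: · SUBVS

VAL = 0x19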